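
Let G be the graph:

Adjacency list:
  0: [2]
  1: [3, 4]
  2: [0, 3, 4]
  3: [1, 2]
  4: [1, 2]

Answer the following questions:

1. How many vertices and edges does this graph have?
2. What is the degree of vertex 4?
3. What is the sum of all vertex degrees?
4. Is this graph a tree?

Count: 5 vertices, 5 edges.
Vertex 4 has neighbors [1, 2], degree = 2.
Handshaking lemma: 2 * 5 = 10.
A tree on 5 vertices has 4 edges. This graph has 5 edges (1 extra). Not a tree.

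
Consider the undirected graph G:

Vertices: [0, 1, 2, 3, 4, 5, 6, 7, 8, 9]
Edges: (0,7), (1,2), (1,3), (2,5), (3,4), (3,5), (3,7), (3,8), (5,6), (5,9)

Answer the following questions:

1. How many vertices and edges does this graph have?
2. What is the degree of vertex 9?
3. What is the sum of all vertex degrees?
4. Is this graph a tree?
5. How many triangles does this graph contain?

Count: 10 vertices, 10 edges.
Vertex 9 has neighbors [5], degree = 1.
Handshaking lemma: 2 * 10 = 20.
A tree on 10 vertices has 9 edges. This graph has 10 edges (1 extra). Not a tree.
Number of triangles = 0.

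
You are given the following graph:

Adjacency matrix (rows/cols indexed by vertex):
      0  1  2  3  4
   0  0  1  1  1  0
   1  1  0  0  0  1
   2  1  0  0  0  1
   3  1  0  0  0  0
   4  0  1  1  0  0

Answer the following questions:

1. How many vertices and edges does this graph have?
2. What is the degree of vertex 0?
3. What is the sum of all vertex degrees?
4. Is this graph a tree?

Count: 5 vertices, 5 edges.
Vertex 0 has neighbors [1, 2, 3], degree = 3.
Handshaking lemma: 2 * 5 = 10.
A tree on 5 vertices has 4 edges. This graph has 5 edges (1 extra). Not a tree.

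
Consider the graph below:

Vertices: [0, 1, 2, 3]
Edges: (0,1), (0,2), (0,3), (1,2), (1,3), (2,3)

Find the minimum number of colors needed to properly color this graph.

The graph has a maximum clique of size 4 (lower bound on chromatic number).
A valid 4-coloring: {0: 0, 1: 1, 2: 2, 3: 3}.
Chromatic number = 4.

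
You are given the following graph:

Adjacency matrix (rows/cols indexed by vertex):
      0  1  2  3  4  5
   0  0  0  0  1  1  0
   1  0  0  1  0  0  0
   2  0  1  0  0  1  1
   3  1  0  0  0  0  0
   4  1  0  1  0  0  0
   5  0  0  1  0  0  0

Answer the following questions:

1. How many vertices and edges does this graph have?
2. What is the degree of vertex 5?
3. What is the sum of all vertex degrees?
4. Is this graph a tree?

Count: 6 vertices, 5 edges.
Vertex 5 has neighbors [2], degree = 1.
Handshaking lemma: 2 * 5 = 10.
A graph is a tree iff it is connected and has exactly n-1 edges. This graph is connected (all 6 vertices in one component) and has 6-1 = 5 edges. It is a tree.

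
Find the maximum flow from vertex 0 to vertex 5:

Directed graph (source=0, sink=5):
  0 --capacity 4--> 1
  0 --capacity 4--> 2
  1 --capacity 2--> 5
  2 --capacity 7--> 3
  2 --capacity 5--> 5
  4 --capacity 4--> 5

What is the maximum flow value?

Computing max flow:
  Flow on (0->1): 2/4
  Flow on (0->2): 4/4
  Flow on (1->5): 2/2
  Flow on (2->5): 4/5
Maximum flow = 6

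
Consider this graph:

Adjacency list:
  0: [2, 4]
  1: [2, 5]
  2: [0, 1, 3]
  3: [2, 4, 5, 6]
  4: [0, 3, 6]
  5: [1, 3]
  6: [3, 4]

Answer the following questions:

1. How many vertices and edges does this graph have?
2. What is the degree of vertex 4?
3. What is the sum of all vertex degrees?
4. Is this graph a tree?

Count: 7 vertices, 9 edges.
Vertex 4 has neighbors [0, 3, 6], degree = 3.
Handshaking lemma: 2 * 9 = 18.
A tree on 7 vertices has 6 edges. This graph has 9 edges (3 extra). Not a tree.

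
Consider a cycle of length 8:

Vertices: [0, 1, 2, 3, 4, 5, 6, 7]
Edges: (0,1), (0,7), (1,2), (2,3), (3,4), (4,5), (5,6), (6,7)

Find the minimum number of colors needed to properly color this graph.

This is an even cycle (C_8). Even cycles are bipartite.
Chromatic number = 2.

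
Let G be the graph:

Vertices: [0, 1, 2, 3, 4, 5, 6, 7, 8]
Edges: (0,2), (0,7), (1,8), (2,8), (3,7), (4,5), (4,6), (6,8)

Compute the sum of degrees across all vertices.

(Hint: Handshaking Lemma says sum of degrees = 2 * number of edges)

Count edges: 8 edges.
By Handshaking Lemma: sum of degrees = 2 * 8 = 16.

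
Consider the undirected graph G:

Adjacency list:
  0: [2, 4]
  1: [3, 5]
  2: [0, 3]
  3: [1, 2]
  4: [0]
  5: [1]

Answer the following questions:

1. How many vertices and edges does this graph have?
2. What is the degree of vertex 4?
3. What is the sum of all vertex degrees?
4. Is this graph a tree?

Count: 6 vertices, 5 edges.
Vertex 4 has neighbors [0], degree = 1.
Handshaking lemma: 2 * 5 = 10.
A graph is a tree iff it is connected and has exactly n-1 edges. This graph is connected (all 6 vertices in one component) and has 6-1 = 5 edges. It is a tree.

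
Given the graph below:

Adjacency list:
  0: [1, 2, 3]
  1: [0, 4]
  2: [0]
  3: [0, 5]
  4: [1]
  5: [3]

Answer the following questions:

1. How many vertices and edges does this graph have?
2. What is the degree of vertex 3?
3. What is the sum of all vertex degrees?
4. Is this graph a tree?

Count: 6 vertices, 5 edges.
Vertex 3 has neighbors [0, 5], degree = 2.
Handshaking lemma: 2 * 5 = 10.
A graph is a tree iff it is connected and has exactly n-1 edges. This graph is connected (all 6 vertices in one component) and has 6-1 = 5 edges. It is a tree.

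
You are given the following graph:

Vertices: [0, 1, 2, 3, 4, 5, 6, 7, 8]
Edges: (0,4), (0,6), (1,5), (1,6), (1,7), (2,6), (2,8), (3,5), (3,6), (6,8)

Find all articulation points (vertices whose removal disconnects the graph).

An articulation point is a vertex whose removal disconnects the graph.
Articulation points: [0, 1, 6]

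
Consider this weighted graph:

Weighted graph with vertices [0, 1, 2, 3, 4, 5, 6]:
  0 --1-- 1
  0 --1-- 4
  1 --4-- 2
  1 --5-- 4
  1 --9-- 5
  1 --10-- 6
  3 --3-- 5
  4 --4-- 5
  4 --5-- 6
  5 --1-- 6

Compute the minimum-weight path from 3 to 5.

Using Dijkstra's algorithm from vertex 3:
Shortest path: 3 -> 5
Total weight: 3 = 3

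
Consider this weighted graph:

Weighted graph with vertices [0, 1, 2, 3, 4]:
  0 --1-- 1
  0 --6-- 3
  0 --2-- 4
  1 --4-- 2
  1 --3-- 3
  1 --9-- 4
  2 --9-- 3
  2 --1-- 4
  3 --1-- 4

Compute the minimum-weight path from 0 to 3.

Using Dijkstra's algorithm from vertex 0:
Shortest path: 0 -> 4 -> 3
Total weight: 2 + 1 = 3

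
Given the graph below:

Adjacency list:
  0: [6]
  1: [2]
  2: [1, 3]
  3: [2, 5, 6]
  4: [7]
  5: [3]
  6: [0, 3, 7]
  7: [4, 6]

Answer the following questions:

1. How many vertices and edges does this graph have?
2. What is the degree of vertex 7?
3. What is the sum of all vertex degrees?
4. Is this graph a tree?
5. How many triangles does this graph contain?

Count: 8 vertices, 7 edges.
Vertex 7 has neighbors [4, 6], degree = 2.
Handshaking lemma: 2 * 7 = 14.
A graph is a tree iff it is connected and has exactly n-1 edges. This graph is connected (all 8 vertices in one component) and has 8-1 = 7 edges. It is a tree.
Number of triangles = 0.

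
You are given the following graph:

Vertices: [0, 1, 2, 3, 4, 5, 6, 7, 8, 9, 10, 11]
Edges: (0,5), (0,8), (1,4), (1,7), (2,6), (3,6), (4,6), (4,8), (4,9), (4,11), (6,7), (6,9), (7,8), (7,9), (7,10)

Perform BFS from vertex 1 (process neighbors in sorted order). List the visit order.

BFS from vertex 1 (neighbors processed in ascending order):
Visit order: 1, 4, 7, 6, 8, 9, 11, 10, 2, 3, 0, 5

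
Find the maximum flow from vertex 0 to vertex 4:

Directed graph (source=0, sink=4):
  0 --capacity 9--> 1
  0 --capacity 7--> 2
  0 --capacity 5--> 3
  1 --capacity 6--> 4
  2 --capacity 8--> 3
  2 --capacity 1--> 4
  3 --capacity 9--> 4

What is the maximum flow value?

Computing max flow:
  Flow on (0->1): 6/9
  Flow on (0->2): 5/7
  Flow on (0->3): 5/5
  Flow on (1->4): 6/6
  Flow on (2->3): 4/8
  Flow on (2->4): 1/1
  Flow on (3->4): 9/9
Maximum flow = 16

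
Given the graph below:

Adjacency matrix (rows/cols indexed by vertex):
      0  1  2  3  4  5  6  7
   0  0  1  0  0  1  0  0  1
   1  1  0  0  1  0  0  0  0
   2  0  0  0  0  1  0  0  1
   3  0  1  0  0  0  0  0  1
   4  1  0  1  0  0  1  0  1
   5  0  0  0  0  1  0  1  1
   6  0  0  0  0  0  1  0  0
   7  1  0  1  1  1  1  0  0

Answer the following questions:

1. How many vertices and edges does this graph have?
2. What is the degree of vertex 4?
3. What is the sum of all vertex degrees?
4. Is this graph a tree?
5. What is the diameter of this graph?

Count: 8 vertices, 11 edges.
Vertex 4 has neighbors [0, 2, 5, 7], degree = 4.
Handshaking lemma: 2 * 11 = 22.
A tree on 8 vertices has 7 edges. This graph has 11 edges (4 extra). Not a tree.
Diameter (longest shortest path) = 4.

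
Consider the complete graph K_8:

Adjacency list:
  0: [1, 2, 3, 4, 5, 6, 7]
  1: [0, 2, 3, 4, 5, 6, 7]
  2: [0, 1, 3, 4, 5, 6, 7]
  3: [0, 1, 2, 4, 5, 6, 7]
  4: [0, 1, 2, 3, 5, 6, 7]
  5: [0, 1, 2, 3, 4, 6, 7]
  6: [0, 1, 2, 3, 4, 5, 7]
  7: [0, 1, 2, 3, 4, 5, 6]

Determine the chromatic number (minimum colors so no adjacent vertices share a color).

In K_8, every vertex is adjacent to every other vertex.
Each vertex needs a unique color.
Chromatic number = 8.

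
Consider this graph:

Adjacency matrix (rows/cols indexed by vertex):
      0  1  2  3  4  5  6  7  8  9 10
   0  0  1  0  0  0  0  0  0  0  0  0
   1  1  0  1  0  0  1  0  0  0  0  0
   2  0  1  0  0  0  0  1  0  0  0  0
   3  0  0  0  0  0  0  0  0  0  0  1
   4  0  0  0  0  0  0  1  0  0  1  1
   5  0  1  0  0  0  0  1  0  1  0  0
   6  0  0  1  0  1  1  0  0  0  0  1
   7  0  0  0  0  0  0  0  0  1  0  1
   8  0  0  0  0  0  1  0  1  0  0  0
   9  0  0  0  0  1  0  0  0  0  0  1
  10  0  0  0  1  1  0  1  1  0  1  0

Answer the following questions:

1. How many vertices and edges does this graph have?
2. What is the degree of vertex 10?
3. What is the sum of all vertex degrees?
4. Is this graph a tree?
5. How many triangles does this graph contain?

Count: 11 vertices, 14 edges.
Vertex 10 has neighbors [3, 4, 6, 7, 9], degree = 5.
Handshaking lemma: 2 * 14 = 28.
A tree on 11 vertices has 10 edges. This graph has 14 edges (4 extra). Not a tree.
Number of triangles = 2.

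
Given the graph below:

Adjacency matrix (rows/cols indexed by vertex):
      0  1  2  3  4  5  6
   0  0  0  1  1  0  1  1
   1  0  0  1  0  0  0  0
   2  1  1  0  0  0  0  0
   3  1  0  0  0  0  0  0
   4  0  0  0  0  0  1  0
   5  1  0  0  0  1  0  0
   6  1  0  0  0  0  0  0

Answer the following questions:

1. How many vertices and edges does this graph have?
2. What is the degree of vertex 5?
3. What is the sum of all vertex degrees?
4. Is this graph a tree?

Count: 7 vertices, 6 edges.
Vertex 5 has neighbors [0, 4], degree = 2.
Handshaking lemma: 2 * 6 = 12.
A graph is a tree iff it is connected and has exactly n-1 edges. This graph is connected (all 7 vertices in one component) and has 7-1 = 6 edges. It is a tree.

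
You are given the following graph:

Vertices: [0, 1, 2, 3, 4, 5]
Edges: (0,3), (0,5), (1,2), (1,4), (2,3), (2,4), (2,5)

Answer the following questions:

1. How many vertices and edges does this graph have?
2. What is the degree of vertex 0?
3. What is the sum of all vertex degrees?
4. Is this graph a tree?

Count: 6 vertices, 7 edges.
Vertex 0 has neighbors [3, 5], degree = 2.
Handshaking lemma: 2 * 7 = 14.
A tree on 6 vertices has 5 edges. This graph has 7 edges (2 extra). Not a tree.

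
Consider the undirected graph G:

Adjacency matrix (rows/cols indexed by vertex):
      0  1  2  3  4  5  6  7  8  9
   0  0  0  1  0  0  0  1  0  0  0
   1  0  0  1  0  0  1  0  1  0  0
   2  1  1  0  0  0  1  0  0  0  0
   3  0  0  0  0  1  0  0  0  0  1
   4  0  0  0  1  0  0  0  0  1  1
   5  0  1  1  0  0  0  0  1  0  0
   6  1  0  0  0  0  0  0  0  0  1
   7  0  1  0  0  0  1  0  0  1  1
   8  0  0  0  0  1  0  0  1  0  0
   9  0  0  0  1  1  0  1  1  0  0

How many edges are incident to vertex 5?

Vertex 5 has neighbors [1, 2, 7], so deg(5) = 3.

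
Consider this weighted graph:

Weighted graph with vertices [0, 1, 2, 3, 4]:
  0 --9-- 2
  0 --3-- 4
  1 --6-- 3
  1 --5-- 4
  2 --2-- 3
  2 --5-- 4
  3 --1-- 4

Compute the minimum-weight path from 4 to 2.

Using Dijkstra's algorithm from vertex 4:
Shortest path: 4 -> 3 -> 2
Total weight: 1 + 2 = 3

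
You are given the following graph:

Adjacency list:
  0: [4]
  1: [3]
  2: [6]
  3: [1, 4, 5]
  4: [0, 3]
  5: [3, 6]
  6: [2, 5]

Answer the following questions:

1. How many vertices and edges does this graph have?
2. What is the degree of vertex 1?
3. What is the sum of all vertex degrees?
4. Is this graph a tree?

Count: 7 vertices, 6 edges.
Vertex 1 has neighbors [3], degree = 1.
Handshaking lemma: 2 * 6 = 12.
A graph is a tree iff it is connected and has exactly n-1 edges. This graph is connected (all 7 vertices in one component) and has 7-1 = 6 edges. It is a tree.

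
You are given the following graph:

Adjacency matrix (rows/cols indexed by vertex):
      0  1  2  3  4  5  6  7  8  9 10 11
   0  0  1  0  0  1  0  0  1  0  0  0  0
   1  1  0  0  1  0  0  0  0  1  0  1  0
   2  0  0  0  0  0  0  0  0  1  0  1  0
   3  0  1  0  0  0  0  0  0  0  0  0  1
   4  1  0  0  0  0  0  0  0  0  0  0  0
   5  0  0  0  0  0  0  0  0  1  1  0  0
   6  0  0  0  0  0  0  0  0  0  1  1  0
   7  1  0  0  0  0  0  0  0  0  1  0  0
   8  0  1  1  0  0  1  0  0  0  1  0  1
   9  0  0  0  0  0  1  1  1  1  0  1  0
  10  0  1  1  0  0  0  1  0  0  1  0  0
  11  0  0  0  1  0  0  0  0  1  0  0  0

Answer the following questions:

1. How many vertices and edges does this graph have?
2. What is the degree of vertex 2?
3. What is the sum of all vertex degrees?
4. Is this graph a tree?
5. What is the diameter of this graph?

Count: 12 vertices, 17 edges.
Vertex 2 has neighbors [8, 10], degree = 2.
Handshaking lemma: 2 * 17 = 34.
A tree on 12 vertices has 11 edges. This graph has 17 edges (6 extra). Not a tree.
Diameter (longest shortest path) = 4.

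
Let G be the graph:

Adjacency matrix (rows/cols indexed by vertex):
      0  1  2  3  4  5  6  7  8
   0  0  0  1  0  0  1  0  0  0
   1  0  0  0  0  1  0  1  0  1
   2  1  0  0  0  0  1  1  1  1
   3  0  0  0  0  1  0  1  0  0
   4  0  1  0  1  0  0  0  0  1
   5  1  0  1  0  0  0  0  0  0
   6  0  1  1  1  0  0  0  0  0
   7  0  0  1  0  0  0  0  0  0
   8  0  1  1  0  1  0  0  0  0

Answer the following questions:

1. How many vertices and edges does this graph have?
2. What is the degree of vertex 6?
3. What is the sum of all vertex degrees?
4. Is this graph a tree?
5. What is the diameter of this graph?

Count: 9 vertices, 12 edges.
Vertex 6 has neighbors [1, 2, 3], degree = 3.
Handshaking lemma: 2 * 12 = 24.
A tree on 9 vertices has 8 edges. This graph has 12 edges (4 extra). Not a tree.
Diameter (longest shortest path) = 3.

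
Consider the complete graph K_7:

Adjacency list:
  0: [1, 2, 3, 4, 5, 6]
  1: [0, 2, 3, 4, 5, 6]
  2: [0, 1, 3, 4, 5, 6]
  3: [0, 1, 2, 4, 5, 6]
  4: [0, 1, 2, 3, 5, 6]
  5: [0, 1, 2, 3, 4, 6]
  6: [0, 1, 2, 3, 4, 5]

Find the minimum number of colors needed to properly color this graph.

In K_7, every vertex is adjacent to every other vertex.
Each vertex needs a unique color.
Chromatic number = 7.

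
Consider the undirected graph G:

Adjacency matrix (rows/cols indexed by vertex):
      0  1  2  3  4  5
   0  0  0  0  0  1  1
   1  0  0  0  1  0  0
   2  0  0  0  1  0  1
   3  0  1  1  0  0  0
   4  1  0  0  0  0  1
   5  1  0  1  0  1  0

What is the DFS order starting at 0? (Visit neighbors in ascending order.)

DFS from vertex 0 (neighbors processed in ascending order):
Visit order: 0, 4, 5, 2, 3, 1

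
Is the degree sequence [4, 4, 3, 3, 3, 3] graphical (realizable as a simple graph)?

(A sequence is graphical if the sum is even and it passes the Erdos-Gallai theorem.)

Sum of degrees = 20. Sum is even and passes Erdos-Gallai. The sequence IS graphical.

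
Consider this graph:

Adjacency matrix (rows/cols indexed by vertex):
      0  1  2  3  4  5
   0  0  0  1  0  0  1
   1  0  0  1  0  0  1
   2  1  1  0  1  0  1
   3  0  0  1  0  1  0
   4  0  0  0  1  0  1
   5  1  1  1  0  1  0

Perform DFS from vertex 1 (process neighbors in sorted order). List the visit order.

DFS from vertex 1 (neighbors processed in ascending order):
Visit order: 1, 2, 0, 5, 4, 3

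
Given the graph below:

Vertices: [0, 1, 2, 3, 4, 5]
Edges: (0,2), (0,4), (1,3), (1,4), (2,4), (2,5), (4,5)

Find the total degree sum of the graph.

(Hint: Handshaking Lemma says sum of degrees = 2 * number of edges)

Count edges: 7 edges.
By Handshaking Lemma: sum of degrees = 2 * 7 = 14.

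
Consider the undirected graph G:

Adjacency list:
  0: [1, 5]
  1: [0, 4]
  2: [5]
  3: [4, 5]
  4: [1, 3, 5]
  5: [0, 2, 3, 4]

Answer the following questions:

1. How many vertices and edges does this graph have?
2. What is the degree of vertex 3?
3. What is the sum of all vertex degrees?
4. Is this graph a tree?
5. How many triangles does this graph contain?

Count: 6 vertices, 7 edges.
Vertex 3 has neighbors [4, 5], degree = 2.
Handshaking lemma: 2 * 7 = 14.
A tree on 6 vertices has 5 edges. This graph has 7 edges (2 extra). Not a tree.
Number of triangles = 1.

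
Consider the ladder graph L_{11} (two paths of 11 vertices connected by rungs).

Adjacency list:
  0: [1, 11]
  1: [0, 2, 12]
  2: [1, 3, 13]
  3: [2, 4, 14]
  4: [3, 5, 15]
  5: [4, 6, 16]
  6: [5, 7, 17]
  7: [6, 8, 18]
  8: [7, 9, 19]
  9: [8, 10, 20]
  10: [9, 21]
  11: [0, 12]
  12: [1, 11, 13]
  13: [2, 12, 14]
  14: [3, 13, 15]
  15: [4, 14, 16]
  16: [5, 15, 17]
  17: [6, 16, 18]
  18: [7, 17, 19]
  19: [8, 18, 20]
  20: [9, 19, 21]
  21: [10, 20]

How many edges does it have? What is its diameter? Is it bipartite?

Ladder graph L_{11}: 11 rungs + 2 * (11-1) path edges = 11 + 20 = 31 edges.
Diameter = 11.
Ladder graphs are bipartite (alternating coloring along each path).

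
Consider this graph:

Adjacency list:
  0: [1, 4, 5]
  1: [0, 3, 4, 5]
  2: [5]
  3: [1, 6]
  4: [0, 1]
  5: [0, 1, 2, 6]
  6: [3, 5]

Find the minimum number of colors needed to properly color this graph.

The graph has a maximum clique of size 3 (lower bound on chromatic number).
A valid 3-coloring: {0: 2, 1: 0, 2: 0, 3: 1, 4: 1, 5: 1, 6: 0}.
Chromatic number = 3.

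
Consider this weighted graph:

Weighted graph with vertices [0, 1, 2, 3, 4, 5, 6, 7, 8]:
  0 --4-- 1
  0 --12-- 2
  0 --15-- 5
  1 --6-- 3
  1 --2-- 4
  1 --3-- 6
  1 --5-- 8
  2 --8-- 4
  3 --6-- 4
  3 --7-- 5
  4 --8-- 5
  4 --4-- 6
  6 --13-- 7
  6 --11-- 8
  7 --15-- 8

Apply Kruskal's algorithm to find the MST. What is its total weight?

Applying Kruskal's algorithm (sort edges by weight, add if no cycle):
  Add (1,4) w=2
  Add (1,6) w=3
  Add (0,1) w=4
  Skip (4,6) w=4 (creates cycle)
  Add (1,8) w=5
  Add (1,3) w=6
  Skip (3,4) w=6 (creates cycle)
  Add (3,5) w=7
  Add (2,4) w=8
  Skip (4,5) w=8 (creates cycle)
  Skip (6,8) w=11 (creates cycle)
  Skip (0,2) w=12 (creates cycle)
  Add (6,7) w=13
  Skip (0,5) w=15 (creates cycle)
  Skip (7,8) w=15 (creates cycle)
MST weight = 48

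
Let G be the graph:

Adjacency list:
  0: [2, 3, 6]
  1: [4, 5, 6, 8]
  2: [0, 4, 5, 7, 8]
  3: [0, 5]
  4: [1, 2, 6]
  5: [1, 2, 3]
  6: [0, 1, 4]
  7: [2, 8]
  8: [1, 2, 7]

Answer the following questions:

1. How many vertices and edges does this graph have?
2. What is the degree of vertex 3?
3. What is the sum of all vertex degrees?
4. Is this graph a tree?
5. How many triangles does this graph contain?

Count: 9 vertices, 14 edges.
Vertex 3 has neighbors [0, 5], degree = 2.
Handshaking lemma: 2 * 14 = 28.
A tree on 9 vertices has 8 edges. This graph has 14 edges (6 extra). Not a tree.
Number of triangles = 2.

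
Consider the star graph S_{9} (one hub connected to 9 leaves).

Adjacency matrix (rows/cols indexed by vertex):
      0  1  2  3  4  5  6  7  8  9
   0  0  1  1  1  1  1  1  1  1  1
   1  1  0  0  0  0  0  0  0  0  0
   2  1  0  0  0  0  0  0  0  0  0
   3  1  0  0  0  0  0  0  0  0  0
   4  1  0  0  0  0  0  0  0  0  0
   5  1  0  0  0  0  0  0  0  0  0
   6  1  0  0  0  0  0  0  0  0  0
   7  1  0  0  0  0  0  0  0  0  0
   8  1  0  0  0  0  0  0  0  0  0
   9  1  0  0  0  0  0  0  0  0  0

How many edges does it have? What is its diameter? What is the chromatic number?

Star graph S_{9}: the hub connects to all 9 leaves.
Edges = 9.
Diameter = 2 (any leaf to hub is 1, leaf to leaf through hub is 2).
Star graphs are bipartite (hub vs leaves), so chromatic number = 2.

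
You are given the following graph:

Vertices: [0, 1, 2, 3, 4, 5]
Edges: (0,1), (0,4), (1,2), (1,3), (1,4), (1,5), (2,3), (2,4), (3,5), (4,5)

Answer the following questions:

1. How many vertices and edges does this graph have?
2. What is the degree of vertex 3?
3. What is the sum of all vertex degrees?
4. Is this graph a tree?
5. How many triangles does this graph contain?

Count: 6 vertices, 10 edges.
Vertex 3 has neighbors [1, 2, 5], degree = 3.
Handshaking lemma: 2 * 10 = 20.
A tree on 6 vertices has 5 edges. This graph has 10 edges (5 extra). Not a tree.
Number of triangles = 5.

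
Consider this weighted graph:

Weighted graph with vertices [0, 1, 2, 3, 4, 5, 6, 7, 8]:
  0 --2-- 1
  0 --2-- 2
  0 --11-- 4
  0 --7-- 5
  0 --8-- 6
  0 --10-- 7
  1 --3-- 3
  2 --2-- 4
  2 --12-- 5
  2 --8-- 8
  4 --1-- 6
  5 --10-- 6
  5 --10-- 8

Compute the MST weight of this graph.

Applying Kruskal's algorithm (sort edges by weight, add if no cycle):
  Add (4,6) w=1
  Add (0,2) w=2
  Add (0,1) w=2
  Add (2,4) w=2
  Add (1,3) w=3
  Add (0,5) w=7
  Skip (0,6) w=8 (creates cycle)
  Add (2,8) w=8
  Add (0,7) w=10
  Skip (5,8) w=10 (creates cycle)
  Skip (5,6) w=10 (creates cycle)
  Skip (0,4) w=11 (creates cycle)
  Skip (2,5) w=12 (creates cycle)
MST weight = 35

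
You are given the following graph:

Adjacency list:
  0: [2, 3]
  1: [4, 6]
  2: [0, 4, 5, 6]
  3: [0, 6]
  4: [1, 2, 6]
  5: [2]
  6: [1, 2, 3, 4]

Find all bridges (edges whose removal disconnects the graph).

A bridge is an edge whose removal increases the number of connected components.
Bridges found: (2,5)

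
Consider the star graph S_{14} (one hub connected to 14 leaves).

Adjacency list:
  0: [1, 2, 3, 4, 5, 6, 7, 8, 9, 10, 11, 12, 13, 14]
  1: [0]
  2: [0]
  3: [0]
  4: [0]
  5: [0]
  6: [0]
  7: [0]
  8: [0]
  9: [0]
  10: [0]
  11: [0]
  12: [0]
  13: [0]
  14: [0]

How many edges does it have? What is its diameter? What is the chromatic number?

Star graph S_{14}: the hub connects to all 14 leaves.
Edges = 14.
Diameter = 2 (any leaf to hub is 1, leaf to leaf through hub is 2).
Star graphs are bipartite (hub vs leaves), so chromatic number = 2.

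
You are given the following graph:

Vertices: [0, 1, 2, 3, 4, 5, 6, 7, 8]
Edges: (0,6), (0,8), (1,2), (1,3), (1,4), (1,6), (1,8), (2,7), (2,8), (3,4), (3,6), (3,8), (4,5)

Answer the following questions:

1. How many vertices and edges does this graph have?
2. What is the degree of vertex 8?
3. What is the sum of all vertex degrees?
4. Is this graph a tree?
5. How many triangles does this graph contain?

Count: 9 vertices, 13 edges.
Vertex 8 has neighbors [0, 1, 2, 3], degree = 4.
Handshaking lemma: 2 * 13 = 26.
A tree on 9 vertices has 8 edges. This graph has 13 edges (5 extra). Not a tree.
Number of triangles = 4.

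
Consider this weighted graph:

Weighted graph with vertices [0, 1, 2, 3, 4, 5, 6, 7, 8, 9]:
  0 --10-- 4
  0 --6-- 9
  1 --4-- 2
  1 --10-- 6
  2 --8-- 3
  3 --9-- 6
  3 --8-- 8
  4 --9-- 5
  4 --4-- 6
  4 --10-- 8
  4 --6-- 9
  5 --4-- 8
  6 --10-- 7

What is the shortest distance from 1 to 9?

Using Dijkstra's algorithm from vertex 1:
Shortest path: 1 -> 6 -> 4 -> 9
Total weight: 10 + 4 + 6 = 20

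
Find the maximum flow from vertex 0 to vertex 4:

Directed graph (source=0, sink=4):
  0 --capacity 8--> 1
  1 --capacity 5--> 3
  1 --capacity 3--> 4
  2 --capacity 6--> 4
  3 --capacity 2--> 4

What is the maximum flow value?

Computing max flow:
  Flow on (0->1): 5/8
  Flow on (1->3): 2/5
  Flow on (1->4): 3/3
  Flow on (3->4): 2/2
Maximum flow = 5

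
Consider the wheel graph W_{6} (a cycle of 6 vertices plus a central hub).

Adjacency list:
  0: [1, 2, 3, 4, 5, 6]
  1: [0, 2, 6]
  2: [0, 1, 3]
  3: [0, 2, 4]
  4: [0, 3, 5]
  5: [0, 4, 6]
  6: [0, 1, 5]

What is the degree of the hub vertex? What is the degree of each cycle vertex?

The hub connects to all 6 cycle vertices, so deg(hub) = 6.
Each cycle vertex connects to 2 neighbors on the cycle plus the hub, so deg(cycle vertex) = 3.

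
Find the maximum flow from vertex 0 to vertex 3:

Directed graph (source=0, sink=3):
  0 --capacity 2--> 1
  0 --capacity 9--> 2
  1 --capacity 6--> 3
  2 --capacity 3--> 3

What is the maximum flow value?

Computing max flow:
  Flow on (0->1): 2/2
  Flow on (0->2): 3/9
  Flow on (1->3): 2/6
  Flow on (2->3): 3/3
Maximum flow = 5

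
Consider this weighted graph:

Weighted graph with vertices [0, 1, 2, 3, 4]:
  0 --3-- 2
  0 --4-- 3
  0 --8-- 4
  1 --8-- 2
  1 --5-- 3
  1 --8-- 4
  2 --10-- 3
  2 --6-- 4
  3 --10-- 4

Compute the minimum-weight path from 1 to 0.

Using Dijkstra's algorithm from vertex 1:
Shortest path: 1 -> 3 -> 0
Total weight: 5 + 4 = 9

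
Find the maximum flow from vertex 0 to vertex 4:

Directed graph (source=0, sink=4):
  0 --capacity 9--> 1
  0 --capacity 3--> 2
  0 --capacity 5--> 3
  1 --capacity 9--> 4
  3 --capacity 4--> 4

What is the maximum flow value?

Computing max flow:
  Flow on (0->1): 9/9
  Flow on (0->3): 4/5
  Flow on (1->4): 9/9
  Flow on (3->4): 4/4
Maximum flow = 13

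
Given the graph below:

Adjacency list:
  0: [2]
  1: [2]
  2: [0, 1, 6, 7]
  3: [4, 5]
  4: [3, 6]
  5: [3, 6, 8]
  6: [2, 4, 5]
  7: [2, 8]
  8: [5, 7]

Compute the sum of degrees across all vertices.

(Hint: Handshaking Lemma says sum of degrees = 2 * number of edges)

Count edges: 10 edges.
By Handshaking Lemma: sum of degrees = 2 * 10 = 20.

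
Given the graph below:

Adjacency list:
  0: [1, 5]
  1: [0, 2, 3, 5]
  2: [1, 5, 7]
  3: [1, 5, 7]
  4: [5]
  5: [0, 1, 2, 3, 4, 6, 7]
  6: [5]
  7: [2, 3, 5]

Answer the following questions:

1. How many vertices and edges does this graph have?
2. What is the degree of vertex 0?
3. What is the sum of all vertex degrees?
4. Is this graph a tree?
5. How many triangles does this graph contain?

Count: 8 vertices, 12 edges.
Vertex 0 has neighbors [1, 5], degree = 2.
Handshaking lemma: 2 * 12 = 24.
A tree on 8 vertices has 7 edges. This graph has 12 edges (5 extra). Not a tree.
Number of triangles = 5.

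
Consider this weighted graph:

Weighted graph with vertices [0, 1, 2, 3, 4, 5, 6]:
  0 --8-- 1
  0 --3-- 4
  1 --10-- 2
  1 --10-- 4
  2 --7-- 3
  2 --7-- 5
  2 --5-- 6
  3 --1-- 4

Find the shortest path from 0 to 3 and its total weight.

Using Dijkstra's algorithm from vertex 0:
Shortest path: 0 -> 4 -> 3
Total weight: 3 + 1 = 4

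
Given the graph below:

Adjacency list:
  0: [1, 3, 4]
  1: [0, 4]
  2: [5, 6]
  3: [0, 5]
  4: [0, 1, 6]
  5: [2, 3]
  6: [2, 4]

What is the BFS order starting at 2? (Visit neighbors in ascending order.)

BFS from vertex 2 (neighbors processed in ascending order):
Visit order: 2, 5, 6, 3, 4, 0, 1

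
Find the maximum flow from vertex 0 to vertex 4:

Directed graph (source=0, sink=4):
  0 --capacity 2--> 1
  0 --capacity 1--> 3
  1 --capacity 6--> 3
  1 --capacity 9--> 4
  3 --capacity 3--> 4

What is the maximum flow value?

Computing max flow:
  Flow on (0->1): 2/2
  Flow on (0->3): 1/1
  Flow on (1->4): 2/9
  Flow on (3->4): 1/3
Maximum flow = 3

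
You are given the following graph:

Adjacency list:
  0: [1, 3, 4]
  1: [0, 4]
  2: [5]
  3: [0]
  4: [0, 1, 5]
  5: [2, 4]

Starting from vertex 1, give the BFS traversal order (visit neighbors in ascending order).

BFS from vertex 1 (neighbors processed in ascending order):
Visit order: 1, 0, 4, 3, 5, 2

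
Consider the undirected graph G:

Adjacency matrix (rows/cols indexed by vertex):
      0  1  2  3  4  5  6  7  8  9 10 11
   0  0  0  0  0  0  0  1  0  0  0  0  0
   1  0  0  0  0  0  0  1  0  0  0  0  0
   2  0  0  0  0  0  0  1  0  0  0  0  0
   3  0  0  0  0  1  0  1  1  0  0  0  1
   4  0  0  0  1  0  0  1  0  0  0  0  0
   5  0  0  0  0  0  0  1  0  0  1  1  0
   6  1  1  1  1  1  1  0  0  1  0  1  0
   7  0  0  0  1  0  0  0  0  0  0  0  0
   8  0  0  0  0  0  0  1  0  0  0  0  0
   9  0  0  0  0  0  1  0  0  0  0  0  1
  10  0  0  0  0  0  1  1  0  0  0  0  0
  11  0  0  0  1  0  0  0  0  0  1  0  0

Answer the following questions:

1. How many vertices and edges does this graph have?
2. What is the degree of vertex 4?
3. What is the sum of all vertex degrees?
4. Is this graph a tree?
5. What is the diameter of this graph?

Count: 12 vertices, 14 edges.
Vertex 4 has neighbors [3, 6], degree = 2.
Handshaking lemma: 2 * 14 = 28.
A tree on 12 vertices has 11 edges. This graph has 14 edges (3 extra). Not a tree.
Diameter (longest shortest path) = 3.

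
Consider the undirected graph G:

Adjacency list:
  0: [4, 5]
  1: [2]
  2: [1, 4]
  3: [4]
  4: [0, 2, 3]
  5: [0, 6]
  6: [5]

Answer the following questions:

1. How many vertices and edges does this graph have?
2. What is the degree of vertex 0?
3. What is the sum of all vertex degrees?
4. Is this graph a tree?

Count: 7 vertices, 6 edges.
Vertex 0 has neighbors [4, 5], degree = 2.
Handshaking lemma: 2 * 6 = 12.
A graph is a tree iff it is connected and has exactly n-1 edges. This graph is connected (all 7 vertices in one component) and has 7-1 = 6 edges. It is a tree.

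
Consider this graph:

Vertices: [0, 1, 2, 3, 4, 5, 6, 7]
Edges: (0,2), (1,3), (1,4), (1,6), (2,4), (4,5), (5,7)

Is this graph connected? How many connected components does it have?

Checking connectivity: the graph has 1 connected component(s).
All vertices are reachable from each other. The graph IS connected.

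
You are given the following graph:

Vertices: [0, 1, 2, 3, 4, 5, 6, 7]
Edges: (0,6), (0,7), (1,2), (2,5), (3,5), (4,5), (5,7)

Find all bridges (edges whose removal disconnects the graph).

A bridge is an edge whose removal increases the number of connected components.
Bridges found: (0,6), (0,7), (1,2), (2,5), (3,5), (4,5), (5,7)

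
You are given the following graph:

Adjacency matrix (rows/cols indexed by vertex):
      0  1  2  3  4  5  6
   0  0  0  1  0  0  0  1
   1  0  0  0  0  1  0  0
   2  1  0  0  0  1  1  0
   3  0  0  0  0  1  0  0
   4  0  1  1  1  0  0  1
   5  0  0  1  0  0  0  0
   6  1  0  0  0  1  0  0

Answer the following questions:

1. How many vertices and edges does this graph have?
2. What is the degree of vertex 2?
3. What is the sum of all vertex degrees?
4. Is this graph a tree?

Count: 7 vertices, 7 edges.
Vertex 2 has neighbors [0, 4, 5], degree = 3.
Handshaking lemma: 2 * 7 = 14.
A tree on 7 vertices has 6 edges. This graph has 7 edges (1 extra). Not a tree.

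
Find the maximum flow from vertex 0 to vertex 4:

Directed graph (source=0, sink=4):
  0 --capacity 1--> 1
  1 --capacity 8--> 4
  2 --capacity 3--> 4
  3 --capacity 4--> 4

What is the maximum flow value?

Computing max flow:
  Flow on (0->1): 1/1
  Flow on (1->4): 1/8
Maximum flow = 1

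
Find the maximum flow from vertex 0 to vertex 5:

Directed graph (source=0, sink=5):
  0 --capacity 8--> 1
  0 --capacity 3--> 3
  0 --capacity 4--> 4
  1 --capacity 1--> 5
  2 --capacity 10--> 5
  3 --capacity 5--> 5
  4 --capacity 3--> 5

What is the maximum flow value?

Computing max flow:
  Flow on (0->1): 1/8
  Flow on (0->3): 3/3
  Flow on (0->4): 3/4
  Flow on (1->5): 1/1
  Flow on (3->5): 3/5
  Flow on (4->5): 3/3
Maximum flow = 7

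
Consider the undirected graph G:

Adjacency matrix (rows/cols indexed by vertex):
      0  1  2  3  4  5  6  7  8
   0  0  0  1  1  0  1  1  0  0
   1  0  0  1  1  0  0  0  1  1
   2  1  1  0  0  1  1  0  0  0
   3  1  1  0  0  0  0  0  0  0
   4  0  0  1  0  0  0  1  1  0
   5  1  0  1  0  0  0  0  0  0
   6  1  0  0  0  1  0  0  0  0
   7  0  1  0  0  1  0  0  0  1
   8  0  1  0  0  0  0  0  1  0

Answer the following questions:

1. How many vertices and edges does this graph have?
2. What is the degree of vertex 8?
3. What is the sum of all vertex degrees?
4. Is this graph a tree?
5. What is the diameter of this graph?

Count: 9 vertices, 13 edges.
Vertex 8 has neighbors [1, 7], degree = 2.
Handshaking lemma: 2 * 13 = 26.
A tree on 9 vertices has 8 edges. This graph has 13 edges (5 extra). Not a tree.
Diameter (longest shortest path) = 3.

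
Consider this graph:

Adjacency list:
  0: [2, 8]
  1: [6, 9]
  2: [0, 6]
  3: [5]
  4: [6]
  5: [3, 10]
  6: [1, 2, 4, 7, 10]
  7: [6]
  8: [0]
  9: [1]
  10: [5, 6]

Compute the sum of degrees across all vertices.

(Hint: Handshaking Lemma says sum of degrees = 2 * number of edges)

Count edges: 10 edges.
By Handshaking Lemma: sum of degrees = 2 * 10 = 20.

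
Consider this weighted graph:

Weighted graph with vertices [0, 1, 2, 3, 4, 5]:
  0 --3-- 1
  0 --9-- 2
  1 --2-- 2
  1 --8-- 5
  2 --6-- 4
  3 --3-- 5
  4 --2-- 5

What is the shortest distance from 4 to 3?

Using Dijkstra's algorithm from vertex 4:
Shortest path: 4 -> 5 -> 3
Total weight: 2 + 3 = 5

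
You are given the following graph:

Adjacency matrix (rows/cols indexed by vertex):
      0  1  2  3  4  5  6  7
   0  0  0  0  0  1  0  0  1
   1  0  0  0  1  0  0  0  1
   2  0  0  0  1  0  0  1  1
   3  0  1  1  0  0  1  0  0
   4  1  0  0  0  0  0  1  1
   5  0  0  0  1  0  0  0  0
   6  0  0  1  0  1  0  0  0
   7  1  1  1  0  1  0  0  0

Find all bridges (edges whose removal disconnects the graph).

A bridge is an edge whose removal increases the number of connected components.
Bridges found: (3,5)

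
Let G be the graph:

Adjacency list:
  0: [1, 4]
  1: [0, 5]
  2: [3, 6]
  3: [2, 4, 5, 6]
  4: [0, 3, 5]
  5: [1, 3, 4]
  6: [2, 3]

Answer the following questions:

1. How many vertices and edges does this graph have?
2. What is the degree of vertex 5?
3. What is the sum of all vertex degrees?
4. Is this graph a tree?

Count: 7 vertices, 9 edges.
Vertex 5 has neighbors [1, 3, 4], degree = 3.
Handshaking lemma: 2 * 9 = 18.
A tree on 7 vertices has 6 edges. This graph has 9 edges (3 extra). Not a tree.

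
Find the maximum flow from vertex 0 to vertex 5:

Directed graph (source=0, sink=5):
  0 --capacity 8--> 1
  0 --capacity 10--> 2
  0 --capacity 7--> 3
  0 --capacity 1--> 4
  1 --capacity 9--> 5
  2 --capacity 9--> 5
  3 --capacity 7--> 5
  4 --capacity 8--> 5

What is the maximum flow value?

Computing max flow:
  Flow on (0->1): 8/8
  Flow on (0->2): 9/10
  Flow on (0->3): 7/7
  Flow on (0->4): 1/1
  Flow on (1->5): 8/9
  Flow on (2->5): 9/9
  Flow on (3->5): 7/7
  Flow on (4->5): 1/8
Maximum flow = 25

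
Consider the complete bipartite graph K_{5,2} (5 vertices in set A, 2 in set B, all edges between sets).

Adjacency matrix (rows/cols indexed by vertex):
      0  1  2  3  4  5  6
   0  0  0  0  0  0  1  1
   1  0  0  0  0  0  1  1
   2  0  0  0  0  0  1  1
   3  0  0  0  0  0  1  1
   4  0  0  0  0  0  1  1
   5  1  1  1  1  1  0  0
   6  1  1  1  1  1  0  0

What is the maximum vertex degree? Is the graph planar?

Set-A vertices have degree 2; set-B vertices have degree 5. Maximum degree = max(5,2) = 5.
min(5,2) <= 2, so K_{5,2} avoids a K_{3,3} subdivision and is planar.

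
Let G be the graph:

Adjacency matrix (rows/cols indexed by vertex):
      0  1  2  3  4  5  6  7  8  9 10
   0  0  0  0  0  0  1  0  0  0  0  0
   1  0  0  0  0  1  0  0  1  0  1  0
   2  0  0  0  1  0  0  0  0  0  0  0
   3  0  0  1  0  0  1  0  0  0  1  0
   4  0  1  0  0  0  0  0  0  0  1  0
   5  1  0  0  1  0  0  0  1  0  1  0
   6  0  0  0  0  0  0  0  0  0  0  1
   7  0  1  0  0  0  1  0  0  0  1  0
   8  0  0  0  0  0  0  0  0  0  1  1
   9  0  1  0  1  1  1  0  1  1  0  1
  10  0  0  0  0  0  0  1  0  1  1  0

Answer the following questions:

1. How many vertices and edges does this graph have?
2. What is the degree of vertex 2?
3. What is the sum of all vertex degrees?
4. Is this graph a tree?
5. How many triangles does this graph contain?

Count: 11 vertices, 15 edges.
Vertex 2 has neighbors [3], degree = 1.
Handshaking lemma: 2 * 15 = 30.
A tree on 11 vertices has 10 edges. This graph has 15 edges (5 extra). Not a tree.
Number of triangles = 5.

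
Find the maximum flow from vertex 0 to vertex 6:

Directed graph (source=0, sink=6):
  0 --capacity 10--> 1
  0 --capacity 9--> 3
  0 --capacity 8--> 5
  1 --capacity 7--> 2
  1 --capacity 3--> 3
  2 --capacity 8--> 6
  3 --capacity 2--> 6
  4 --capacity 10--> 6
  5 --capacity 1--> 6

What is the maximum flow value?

Computing max flow:
  Flow on (0->1): 7/10
  Flow on (0->3): 2/9
  Flow on (0->5): 1/8
  Flow on (1->2): 7/7
  Flow on (2->6): 7/8
  Flow on (3->6): 2/2
  Flow on (5->6): 1/1
Maximum flow = 10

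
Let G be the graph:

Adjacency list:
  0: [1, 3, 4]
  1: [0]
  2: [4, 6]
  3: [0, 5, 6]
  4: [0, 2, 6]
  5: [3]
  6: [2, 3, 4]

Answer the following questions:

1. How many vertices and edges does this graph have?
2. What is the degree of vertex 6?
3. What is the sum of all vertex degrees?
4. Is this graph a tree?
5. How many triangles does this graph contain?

Count: 7 vertices, 8 edges.
Vertex 6 has neighbors [2, 3, 4], degree = 3.
Handshaking lemma: 2 * 8 = 16.
A tree on 7 vertices has 6 edges. This graph has 8 edges (2 extra). Not a tree.
Number of triangles = 1.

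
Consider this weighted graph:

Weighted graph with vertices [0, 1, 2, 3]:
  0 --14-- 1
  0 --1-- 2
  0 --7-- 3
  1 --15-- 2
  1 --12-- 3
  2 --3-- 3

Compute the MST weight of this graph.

Applying Kruskal's algorithm (sort edges by weight, add if no cycle):
  Add (0,2) w=1
  Add (2,3) w=3
  Skip (0,3) w=7 (creates cycle)
  Add (1,3) w=12
  Skip (0,1) w=14 (creates cycle)
  Skip (1,2) w=15 (creates cycle)
MST weight = 16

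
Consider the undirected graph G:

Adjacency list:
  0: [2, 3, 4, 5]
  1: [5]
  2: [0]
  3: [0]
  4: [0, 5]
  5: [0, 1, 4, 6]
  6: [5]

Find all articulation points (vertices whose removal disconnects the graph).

An articulation point is a vertex whose removal disconnects the graph.
Articulation points: [0, 5]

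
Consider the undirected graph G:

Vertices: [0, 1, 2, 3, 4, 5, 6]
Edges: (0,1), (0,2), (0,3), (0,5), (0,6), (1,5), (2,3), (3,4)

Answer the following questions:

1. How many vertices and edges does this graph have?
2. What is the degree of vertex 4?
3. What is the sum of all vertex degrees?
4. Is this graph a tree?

Count: 7 vertices, 8 edges.
Vertex 4 has neighbors [3], degree = 1.
Handshaking lemma: 2 * 8 = 16.
A tree on 7 vertices has 6 edges. This graph has 8 edges (2 extra). Not a tree.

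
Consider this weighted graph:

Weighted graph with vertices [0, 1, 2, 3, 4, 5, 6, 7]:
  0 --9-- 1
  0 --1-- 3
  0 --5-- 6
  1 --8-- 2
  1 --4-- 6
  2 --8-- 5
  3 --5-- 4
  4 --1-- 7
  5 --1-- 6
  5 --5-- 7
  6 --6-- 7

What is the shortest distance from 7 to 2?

Using Dijkstra's algorithm from vertex 7:
Shortest path: 7 -> 5 -> 2
Total weight: 5 + 8 = 13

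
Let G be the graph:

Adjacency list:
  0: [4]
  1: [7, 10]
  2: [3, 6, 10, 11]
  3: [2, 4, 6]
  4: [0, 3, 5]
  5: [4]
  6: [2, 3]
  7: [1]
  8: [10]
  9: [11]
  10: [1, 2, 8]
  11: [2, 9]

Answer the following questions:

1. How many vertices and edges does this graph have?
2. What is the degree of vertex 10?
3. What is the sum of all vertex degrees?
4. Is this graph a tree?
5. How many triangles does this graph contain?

Count: 12 vertices, 12 edges.
Vertex 10 has neighbors [1, 2, 8], degree = 3.
Handshaking lemma: 2 * 12 = 24.
A tree on 12 vertices has 11 edges. This graph has 12 edges (1 extra). Not a tree.
Number of triangles = 1.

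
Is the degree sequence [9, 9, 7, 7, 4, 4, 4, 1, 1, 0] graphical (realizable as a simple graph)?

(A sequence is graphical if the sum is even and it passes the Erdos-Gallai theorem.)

Sum of degrees = 46. Sum is even but fails Erdos-Gallai. The sequence is NOT graphical.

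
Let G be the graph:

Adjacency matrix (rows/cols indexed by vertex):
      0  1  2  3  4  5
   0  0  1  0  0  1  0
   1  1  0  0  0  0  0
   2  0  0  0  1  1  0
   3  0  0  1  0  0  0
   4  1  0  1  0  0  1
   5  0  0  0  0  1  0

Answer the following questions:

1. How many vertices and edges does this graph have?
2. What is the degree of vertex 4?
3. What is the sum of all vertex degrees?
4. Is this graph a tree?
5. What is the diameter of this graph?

Count: 6 vertices, 5 edges.
Vertex 4 has neighbors [0, 2, 5], degree = 3.
Handshaking lemma: 2 * 5 = 10.
A graph is a tree iff it is connected and has exactly n-1 edges. This graph is connected (all 6 vertices in one component) and has 6-1 = 5 edges. It is a tree.
Diameter (longest shortest path) = 4.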